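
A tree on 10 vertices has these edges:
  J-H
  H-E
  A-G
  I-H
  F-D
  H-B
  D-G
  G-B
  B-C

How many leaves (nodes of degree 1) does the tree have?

6

Degree-1 nodes: A, C, E, F, I, J — 6 of them.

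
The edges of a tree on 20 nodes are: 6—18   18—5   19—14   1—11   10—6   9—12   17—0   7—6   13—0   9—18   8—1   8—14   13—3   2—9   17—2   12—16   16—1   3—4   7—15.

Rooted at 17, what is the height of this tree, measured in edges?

8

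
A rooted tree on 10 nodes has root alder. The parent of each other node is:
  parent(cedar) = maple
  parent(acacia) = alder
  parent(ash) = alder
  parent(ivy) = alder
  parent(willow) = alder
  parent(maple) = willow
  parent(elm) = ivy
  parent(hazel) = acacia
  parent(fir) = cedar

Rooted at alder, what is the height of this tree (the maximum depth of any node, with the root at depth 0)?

The longest root-to-leaf path is alder → willow → maple → cedar → fir (4 edges).

4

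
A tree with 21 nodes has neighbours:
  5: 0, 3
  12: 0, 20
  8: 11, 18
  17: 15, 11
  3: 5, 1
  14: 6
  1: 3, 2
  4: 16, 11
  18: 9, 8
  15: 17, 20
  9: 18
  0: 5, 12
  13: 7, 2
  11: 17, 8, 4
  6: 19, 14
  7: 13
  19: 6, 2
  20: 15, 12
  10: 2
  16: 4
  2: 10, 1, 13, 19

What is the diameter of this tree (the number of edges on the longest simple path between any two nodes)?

Starting from 9, a farthest node is 14 at distance 15.
One longest path: 9 – 18 – 8 – 11 – 17 – 15 – 20 – 12 – 0 – 5 – 3 – 1 – 2 – 19 – 6 – 14.
So the diameter is 15.

15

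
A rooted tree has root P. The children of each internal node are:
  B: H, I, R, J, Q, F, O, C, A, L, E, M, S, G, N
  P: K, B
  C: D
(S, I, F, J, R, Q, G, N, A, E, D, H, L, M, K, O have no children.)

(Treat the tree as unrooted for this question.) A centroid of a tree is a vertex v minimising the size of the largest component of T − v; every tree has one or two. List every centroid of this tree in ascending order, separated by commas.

If B is removed the pieces have sizes 2, 2, 1, 1, 1, 1, 1, 1, 1, 1, 1, 1, 1, 1, 1, 1, all ≤ ⌊19/2⌋ = 9.
No neighbour of B does as well, so B is the unique centroid.

B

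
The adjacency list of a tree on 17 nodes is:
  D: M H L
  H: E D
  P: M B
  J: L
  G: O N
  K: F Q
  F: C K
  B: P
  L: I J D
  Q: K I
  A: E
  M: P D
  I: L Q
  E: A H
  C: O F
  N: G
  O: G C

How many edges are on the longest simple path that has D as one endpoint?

9

Distances from D peak at 9, attained at N.
D-L-I-Q-K-F-C-O-G-N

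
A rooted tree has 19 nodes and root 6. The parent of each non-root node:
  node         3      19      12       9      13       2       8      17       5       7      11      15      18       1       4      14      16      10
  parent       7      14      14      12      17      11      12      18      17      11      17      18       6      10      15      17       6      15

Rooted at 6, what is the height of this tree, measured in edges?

5

3 sits deepest: 6-18-17-11-7-3 — 5 edges from the root.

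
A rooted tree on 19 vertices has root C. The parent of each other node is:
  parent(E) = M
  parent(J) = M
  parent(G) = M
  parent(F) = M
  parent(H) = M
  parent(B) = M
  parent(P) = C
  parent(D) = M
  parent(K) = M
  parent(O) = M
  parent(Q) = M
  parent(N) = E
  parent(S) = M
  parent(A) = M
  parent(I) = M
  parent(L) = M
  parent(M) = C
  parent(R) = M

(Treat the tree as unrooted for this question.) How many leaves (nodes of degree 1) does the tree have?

Degree-1 nodes: A, B, D, F, G, H, I, J, K, L, N, O, P, Q, R, S — 16 of them.

16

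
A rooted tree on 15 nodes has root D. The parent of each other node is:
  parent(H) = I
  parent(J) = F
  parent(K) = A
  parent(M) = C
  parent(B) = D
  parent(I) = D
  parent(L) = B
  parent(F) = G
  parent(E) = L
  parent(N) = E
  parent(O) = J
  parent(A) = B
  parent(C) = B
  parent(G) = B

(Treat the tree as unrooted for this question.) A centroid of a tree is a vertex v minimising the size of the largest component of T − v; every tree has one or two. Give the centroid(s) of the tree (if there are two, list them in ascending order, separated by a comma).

B

Delete B: the remaining components have sizes 4, 3, 3, 2, 2. Max 4 ≤ 7, so B is a centroid.
No neighbour of B does as well, so B is the unique centroid.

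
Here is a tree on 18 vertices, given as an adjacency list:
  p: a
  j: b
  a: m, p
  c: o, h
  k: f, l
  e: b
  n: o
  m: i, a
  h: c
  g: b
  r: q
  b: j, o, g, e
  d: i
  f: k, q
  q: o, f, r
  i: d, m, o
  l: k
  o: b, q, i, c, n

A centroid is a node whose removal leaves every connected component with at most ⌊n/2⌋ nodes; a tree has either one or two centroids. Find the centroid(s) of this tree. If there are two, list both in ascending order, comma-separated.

o

Removing o splits the tree into components of sizes 5, 5, 4, 2, 1; the largest is 5 ≤ ⌊18/2⌋ = 9.
No neighbour of o does as well, so o is the unique centroid.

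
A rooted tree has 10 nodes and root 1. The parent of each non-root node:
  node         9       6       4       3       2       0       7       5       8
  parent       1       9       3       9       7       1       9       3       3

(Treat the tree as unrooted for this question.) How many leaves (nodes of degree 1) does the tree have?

Exactly 6 nodes have a single neighbour: 0, 2, 4, 5, 6, 8.

6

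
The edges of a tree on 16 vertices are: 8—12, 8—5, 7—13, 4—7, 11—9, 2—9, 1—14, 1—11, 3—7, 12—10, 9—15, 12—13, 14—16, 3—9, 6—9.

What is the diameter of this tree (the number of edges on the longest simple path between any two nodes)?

A longest path is 16 – 14 – 1 – 11 – 9 – 3 – 7 – 13 – 12 – 8 – 5, with 10 edges.

10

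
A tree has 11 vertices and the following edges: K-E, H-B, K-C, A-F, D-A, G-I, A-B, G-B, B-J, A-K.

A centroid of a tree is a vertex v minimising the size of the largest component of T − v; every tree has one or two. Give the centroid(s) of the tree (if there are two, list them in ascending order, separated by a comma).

A

Delete A: the remaining components have sizes 5, 3, 1, 1. Max 5 ≤ 5, so A is a centroid.
Every other node leaves some component of size > 5, so the centroid is unique.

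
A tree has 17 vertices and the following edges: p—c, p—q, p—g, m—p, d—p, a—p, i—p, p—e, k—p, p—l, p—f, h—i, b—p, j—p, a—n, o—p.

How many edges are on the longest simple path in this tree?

4

BFS from h reaches n last, at distance 4; BFS from n confirms no node is farther.
Path: h – i – p – a – n.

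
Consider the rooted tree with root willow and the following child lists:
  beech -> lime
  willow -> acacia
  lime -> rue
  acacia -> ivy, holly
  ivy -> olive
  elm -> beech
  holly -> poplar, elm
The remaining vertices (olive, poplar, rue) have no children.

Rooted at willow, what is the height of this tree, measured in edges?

A deepest node is rue, reached by willow → acacia → holly → elm → beech → lime → rue.
That path has 6 edges, so the height is 6.

6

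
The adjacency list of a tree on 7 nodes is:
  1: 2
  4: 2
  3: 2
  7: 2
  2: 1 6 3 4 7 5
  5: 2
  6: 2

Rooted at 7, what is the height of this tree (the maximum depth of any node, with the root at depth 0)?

2

The longest root-to-leaf path is 7-2-1 (2 edges).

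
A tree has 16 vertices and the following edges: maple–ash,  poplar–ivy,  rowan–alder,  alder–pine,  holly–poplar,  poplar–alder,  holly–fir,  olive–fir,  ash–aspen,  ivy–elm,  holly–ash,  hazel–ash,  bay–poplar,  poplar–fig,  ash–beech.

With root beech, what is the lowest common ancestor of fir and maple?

ash

Ancestors of fir (toward the root): fir, holly, ash, beech.
Ancestors of maple: maple, ash, beech.
The deepest node appearing in both lists is ash.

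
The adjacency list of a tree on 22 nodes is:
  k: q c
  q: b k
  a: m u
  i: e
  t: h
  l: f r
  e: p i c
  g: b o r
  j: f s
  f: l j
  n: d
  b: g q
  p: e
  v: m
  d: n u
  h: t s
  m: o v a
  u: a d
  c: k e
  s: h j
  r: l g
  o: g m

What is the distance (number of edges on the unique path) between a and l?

Walking from a: a–m–o–g–r–l. Length 5.

5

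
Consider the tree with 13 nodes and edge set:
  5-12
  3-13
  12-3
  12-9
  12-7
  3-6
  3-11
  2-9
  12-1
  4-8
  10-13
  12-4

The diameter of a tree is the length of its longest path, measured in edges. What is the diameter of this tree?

BFS from 2 reaches 10 last, at distance 5; BFS from 10 confirms no node is farther.
Path: 2 - 9 - 12 - 3 - 13 - 10.

5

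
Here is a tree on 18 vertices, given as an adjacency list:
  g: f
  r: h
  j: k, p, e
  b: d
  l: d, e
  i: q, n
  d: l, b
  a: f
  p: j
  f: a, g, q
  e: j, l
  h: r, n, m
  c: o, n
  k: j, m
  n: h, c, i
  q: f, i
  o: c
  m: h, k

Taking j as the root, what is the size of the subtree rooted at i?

5

i's subtree: {i, q, f, g, a}, size 5.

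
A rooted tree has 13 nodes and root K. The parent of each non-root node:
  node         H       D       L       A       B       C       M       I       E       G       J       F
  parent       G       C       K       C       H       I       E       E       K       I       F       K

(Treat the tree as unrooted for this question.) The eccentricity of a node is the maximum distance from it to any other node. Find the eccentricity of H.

6

A farthest node from H is J.
The path H–G–I–E–K–F–J has 6 edges.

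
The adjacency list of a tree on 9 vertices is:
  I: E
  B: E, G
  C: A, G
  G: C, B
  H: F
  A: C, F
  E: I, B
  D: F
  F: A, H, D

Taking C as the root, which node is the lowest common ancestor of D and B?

Ancestors of D (toward the root): D, F, A, C.
Ancestors of B: B, G, C.
The deepest node appearing in both lists is C.

C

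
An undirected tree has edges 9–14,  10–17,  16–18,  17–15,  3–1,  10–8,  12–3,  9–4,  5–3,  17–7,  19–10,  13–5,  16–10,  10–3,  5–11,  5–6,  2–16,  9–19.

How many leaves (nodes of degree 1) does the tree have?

Exactly 12 nodes have a single neighbour: 1, 2, 4, 6, 7, 8, 11, 12, 13, 14, 15, 18.

12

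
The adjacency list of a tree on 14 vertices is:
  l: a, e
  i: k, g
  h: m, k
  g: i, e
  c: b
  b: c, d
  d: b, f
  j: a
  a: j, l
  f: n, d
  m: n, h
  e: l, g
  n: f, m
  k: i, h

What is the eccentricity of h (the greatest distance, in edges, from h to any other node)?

7

The node farthest from h is j, via h-k-i-g-e-l-a-j — 7 edges.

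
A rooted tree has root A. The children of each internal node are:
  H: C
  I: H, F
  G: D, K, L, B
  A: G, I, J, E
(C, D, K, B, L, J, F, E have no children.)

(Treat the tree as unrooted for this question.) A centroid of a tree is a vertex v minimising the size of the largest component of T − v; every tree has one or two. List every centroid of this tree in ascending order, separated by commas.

Removing A splits the tree into components of sizes 5, 4, 1, 1; the largest is 5 ≤ ⌊12/2⌋ = 6.
Every other node leaves some component of size > 6, so the centroid is unique.

A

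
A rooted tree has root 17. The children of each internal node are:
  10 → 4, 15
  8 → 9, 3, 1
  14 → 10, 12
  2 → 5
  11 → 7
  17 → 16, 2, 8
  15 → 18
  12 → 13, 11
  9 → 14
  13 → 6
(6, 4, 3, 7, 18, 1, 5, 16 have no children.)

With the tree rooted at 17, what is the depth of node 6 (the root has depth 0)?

Climbing from 6 to the root: 6 → 13 → 12 → 14 → 9 → 8 → 17. That's 6 steps.

6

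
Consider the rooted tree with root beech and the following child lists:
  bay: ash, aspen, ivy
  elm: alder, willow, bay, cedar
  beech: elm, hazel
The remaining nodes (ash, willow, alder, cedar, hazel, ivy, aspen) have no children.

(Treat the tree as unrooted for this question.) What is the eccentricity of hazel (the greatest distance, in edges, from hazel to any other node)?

The node farthest from hazel is ash (aspen, ivy also at distance 4), via hazel-beech-elm-bay-ash — 4 edges.

4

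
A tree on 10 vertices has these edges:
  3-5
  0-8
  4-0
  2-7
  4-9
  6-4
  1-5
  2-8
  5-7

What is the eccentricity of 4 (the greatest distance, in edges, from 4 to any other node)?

6

Distances from 4 peak at 6, attained at 3 (1 also at distance 6).
4-0-8-2-7-5-3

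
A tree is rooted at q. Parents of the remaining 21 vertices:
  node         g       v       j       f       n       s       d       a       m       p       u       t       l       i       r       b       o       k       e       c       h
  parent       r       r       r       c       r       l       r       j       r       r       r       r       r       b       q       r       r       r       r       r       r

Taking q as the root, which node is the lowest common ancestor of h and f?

Ancestors of h (toward the root): h, r, q.
Ancestors of f: f, c, r, q.
The deepest node appearing in both lists is r.

r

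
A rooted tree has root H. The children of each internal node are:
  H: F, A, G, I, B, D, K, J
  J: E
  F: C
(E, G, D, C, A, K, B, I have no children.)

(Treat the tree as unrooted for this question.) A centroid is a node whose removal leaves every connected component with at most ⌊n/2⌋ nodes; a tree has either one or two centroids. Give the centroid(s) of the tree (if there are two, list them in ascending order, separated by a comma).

H

Removing H splits the tree into components of sizes 2, 2, 1, 1, 1, 1, 1, 1; the largest is 2 ≤ ⌊11/2⌋ = 5.
Every other node leaves some component of size > 5, so the centroid is unique.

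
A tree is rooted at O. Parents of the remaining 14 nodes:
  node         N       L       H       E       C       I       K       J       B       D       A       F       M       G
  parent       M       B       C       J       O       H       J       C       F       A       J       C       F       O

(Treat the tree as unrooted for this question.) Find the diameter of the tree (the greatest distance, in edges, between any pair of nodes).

A longest path is D - A - J - C - F - B - L, with 6 edges.

6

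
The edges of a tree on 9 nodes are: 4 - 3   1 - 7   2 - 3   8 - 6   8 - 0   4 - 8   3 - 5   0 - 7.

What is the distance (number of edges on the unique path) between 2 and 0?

2–3–4–8–0: 4 edges.

4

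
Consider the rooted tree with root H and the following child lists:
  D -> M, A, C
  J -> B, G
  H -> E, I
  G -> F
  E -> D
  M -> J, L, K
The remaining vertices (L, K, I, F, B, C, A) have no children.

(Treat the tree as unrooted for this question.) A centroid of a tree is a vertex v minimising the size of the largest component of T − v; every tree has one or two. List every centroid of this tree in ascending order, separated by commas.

Removing M splits the tree into components of sizes 6, 4, 1, 1; the largest is 6 ≤ ⌊13/2⌋ = 6.
Every other node leaves some component of size > 6, so the centroid is unique.

M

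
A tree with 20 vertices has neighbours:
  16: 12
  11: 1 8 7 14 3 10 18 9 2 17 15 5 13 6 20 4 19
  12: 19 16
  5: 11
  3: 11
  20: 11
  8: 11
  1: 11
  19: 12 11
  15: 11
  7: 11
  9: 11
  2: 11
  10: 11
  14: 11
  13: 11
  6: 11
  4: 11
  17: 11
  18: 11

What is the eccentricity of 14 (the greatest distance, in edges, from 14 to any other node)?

4

The node farthest from 14 is 16, via 14 – 11 – 19 – 12 – 16 — 4 edges.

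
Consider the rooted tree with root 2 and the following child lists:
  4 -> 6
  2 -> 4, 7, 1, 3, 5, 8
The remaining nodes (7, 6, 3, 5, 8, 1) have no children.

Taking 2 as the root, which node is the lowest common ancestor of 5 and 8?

5's ancestor chain is 5, 2 and 8's is 8, 2; they first meet at 2.

2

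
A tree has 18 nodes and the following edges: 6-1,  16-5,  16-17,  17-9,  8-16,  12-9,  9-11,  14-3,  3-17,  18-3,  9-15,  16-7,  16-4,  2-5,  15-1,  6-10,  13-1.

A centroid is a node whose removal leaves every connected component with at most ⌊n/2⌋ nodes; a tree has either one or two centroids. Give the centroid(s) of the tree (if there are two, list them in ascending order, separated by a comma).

Delete 17: the remaining components have sizes 8, 6, 3. Max 8 ≤ 9, so 17 is a centroid.
No neighbour of 17 does as well, so 17 is the unique centroid.

17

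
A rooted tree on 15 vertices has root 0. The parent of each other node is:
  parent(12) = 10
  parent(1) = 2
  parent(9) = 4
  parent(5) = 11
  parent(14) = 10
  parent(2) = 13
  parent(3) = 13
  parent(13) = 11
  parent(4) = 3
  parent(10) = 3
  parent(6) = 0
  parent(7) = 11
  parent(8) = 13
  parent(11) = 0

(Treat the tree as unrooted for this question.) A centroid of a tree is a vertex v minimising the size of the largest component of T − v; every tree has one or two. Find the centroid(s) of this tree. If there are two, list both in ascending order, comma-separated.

13

Delete 13: the remaining components have sizes 6, 5, 2, 1. Max 6 ≤ 7, so 13 is a centroid.
No neighbour of 13 does as well, so 13 is the unique centroid.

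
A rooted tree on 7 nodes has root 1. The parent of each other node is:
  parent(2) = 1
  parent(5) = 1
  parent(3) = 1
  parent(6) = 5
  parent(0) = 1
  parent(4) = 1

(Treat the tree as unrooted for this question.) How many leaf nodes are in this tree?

5

Exactly 5 nodes have a single neighbour: 0, 2, 3, 4, 6.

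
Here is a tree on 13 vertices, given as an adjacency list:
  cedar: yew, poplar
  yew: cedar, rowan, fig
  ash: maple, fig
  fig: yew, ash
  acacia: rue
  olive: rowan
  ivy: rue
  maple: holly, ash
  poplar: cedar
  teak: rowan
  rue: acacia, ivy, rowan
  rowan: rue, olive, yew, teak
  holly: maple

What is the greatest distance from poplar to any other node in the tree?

6

A farthest node from poplar is holly.
The path poplar–cedar–yew–fig–ash–maple–holly has 6 edges.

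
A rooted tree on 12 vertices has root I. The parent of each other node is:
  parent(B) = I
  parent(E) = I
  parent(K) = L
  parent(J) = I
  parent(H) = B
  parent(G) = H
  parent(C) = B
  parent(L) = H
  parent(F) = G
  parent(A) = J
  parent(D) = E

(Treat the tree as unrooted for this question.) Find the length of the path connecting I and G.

3

I–B–H–G: 3 edges.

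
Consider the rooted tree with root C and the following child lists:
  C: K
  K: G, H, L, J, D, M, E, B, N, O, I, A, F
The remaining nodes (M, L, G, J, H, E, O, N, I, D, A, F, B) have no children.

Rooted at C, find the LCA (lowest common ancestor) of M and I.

M's ancestor chain is M, K, C and I's is I, K, C; they first meet at K.

K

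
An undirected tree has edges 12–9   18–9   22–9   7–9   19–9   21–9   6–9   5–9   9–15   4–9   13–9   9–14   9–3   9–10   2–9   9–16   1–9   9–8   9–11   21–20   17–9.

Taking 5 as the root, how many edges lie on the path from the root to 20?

5 – 9 – 21 – 20 — 3 edges.

3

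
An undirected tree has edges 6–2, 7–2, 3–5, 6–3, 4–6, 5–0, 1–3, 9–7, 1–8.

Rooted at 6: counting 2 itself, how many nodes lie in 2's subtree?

3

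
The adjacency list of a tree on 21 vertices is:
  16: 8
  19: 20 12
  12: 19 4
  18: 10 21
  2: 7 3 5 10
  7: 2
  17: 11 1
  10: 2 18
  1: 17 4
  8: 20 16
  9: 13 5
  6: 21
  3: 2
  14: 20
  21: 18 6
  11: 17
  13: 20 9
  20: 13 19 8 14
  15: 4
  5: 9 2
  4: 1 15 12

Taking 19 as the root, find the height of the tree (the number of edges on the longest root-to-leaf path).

9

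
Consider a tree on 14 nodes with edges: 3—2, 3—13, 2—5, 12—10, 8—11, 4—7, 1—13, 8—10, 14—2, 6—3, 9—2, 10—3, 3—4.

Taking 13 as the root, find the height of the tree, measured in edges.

A deepest node is 11, reached by 13 – 3 – 10 – 8 – 11.
That path has 4 edges, so the height is 4.

4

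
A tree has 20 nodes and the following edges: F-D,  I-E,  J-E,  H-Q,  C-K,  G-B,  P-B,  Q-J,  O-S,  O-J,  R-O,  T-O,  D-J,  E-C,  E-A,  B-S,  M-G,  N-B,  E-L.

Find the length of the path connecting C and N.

Walking from C: C – E – J – O – S – B – N. Length 6.

6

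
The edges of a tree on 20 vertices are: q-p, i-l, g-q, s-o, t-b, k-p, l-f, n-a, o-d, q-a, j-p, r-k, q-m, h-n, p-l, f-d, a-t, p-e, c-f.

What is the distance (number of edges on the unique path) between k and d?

4

The path is k–p–l–f–d, which has 4 edges.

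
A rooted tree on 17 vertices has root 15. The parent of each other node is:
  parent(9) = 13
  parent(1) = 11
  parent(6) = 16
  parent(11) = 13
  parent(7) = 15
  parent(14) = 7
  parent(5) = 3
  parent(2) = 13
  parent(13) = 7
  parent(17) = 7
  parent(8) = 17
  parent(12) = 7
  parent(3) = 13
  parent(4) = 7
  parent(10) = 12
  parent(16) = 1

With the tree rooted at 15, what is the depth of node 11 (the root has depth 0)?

3

Path from 15 to 11: 15–7–13–11, which has 3 edges.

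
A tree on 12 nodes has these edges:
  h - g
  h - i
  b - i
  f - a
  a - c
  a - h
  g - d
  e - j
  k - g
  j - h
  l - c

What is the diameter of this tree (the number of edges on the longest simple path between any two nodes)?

5

Starting from l, a farthest node is k at distance 5.
One longest path: l - c - a - h - g - k.
So the diameter is 5.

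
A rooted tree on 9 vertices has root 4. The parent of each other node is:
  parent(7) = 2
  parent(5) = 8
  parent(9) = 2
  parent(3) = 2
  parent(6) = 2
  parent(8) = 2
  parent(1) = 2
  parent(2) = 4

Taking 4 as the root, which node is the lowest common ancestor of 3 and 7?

3's ancestor chain is 3, 2, 4 and 7's is 7, 2, 4; they first meet at 2.

2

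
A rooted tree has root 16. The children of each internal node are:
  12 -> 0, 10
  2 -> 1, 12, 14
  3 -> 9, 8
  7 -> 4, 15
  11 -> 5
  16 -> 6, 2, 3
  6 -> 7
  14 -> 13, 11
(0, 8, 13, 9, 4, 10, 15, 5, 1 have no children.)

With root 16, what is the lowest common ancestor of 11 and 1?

Ancestors of 11 (toward the root): 11, 14, 2, 16.
Ancestors of 1: 1, 2, 16.
The deepest node appearing in both lists is 2.

2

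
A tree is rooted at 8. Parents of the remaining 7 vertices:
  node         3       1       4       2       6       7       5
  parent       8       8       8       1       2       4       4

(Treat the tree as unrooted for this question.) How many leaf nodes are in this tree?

4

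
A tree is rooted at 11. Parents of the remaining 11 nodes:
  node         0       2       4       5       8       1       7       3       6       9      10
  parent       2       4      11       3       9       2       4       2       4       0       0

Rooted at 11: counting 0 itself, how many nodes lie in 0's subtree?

0's subtree: {0, 10, 9, 8}, size 4.

4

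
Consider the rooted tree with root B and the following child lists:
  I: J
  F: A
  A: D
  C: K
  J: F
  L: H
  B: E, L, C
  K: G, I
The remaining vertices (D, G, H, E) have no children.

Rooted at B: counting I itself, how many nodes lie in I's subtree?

5

I's subtree: {I, J, F, A, D}, size 5.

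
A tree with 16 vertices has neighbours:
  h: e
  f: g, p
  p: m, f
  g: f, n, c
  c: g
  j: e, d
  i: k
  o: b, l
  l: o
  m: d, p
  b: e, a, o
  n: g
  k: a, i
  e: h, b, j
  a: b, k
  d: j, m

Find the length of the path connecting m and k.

6

Walking from m: m - d - j - e - b - a - k. Length 6.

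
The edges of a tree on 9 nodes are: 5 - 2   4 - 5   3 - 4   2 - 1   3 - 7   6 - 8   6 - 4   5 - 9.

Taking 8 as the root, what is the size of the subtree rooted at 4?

7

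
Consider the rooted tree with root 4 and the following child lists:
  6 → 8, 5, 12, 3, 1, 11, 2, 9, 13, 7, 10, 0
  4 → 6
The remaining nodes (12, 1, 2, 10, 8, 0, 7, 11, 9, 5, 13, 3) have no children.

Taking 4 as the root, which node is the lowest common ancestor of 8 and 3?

6

8's ancestor chain is 8, 6, 4 and 3's is 3, 6, 4; they first meet at 6.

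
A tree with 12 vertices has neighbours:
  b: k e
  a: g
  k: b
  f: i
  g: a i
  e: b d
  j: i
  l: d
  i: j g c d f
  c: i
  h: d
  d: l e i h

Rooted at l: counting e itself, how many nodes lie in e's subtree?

3

Descendants of e (including itself): e, b, k. That's 3.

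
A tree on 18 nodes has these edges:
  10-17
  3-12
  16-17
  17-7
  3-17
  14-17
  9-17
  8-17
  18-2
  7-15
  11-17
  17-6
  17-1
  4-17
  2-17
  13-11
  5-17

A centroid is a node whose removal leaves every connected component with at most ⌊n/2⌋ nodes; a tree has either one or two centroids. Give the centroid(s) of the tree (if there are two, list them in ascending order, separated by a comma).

Delete 17: the remaining components have sizes 2, 2, 2, 2, 1, 1, 1, 1, 1, 1, 1, 1, 1. Max 2 ≤ 9, so 17 is a centroid.
Every other node leaves some component of size > 9, so the centroid is unique.

17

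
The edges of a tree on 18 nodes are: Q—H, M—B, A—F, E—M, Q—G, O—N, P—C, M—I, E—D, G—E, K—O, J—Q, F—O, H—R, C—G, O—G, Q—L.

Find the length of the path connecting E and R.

4

Walking from E: E - G - Q - H - R. Length 4.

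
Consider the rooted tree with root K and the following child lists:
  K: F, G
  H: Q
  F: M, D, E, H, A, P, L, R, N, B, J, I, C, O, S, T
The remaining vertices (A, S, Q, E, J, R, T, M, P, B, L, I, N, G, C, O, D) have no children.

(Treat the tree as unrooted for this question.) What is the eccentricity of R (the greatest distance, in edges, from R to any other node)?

A farthest node from R is Q (G also at distance 3).
The path R-F-H-Q has 3 edges.

3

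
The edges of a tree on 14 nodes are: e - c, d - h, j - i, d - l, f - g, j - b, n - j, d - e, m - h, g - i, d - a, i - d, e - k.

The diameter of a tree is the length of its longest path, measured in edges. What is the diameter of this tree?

BFS from k reaches b last, at distance 5; BFS from b confirms no node is farther.
Path: k – e – d – i – j – b.

5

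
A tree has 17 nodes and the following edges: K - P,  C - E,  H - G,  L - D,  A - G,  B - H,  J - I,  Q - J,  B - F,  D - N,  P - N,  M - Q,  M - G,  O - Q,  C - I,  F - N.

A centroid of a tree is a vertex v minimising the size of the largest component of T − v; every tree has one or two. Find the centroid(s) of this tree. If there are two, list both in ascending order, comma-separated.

If G is removed the pieces have sizes 8, 7, 1, all ≤ ⌊17/2⌋ = 8.
No neighbour of G does as well, so G is the unique centroid.

G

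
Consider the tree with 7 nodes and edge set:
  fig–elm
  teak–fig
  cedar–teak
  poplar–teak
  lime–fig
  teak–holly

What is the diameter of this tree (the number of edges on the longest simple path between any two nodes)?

3

A longest path is elm - fig - teak - cedar, with 3 edges.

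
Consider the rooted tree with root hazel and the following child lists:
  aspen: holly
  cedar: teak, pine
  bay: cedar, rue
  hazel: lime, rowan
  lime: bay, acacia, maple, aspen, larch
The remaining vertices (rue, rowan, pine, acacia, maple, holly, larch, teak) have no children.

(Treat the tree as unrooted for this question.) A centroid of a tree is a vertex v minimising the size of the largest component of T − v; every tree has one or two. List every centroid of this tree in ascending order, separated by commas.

Removing lime splits the tree into components of sizes 5, 2, 2, 1, 1, 1; the largest is 5 ≤ ⌊13/2⌋ = 6.
Every other node leaves some component of size > 6, so the centroid is unique.

lime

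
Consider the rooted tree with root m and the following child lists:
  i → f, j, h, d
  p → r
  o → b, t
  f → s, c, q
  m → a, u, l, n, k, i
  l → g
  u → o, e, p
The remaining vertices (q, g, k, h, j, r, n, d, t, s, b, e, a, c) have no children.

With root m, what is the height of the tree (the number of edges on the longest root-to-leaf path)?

3

The longest root-to-leaf path is m-i-f-s (3 edges).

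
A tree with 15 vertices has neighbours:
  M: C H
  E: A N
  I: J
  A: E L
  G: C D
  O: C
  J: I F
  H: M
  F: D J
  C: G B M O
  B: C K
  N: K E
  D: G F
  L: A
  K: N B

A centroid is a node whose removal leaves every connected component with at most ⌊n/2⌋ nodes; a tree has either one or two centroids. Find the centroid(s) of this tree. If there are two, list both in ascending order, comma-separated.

C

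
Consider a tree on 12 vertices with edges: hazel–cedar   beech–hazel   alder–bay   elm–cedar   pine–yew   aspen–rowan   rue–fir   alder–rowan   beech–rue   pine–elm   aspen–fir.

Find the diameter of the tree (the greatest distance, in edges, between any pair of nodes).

BFS from bay reaches yew last, at distance 11; BFS from yew confirms no node is farther.
Path: bay – alder – rowan – aspen – fir – rue – beech – hazel – cedar – elm – pine – yew.

11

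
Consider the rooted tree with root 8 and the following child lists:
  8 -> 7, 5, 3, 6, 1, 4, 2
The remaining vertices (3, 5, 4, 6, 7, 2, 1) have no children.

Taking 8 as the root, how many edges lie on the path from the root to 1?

1

8–1 — 1 edges.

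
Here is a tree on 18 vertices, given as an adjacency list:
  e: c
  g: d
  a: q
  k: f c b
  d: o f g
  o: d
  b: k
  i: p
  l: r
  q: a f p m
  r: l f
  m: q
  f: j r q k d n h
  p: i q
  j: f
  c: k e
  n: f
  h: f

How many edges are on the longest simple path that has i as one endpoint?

A farthest node from i is e.
The path i – p – q – f – k – c – e has 6 edges.

6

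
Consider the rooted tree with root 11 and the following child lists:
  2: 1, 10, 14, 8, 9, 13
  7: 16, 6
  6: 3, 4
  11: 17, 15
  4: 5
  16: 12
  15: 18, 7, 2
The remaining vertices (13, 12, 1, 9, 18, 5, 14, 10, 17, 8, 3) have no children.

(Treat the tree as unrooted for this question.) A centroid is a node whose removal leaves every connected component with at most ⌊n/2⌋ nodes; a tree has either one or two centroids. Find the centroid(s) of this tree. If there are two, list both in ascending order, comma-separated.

Removing 15 splits the tree into components of sizes 7, 7, 2, 1; the largest is 7 ≤ ⌊18/2⌋ = 9.
Every other node leaves some component of size > 9, so the centroid is unique.

15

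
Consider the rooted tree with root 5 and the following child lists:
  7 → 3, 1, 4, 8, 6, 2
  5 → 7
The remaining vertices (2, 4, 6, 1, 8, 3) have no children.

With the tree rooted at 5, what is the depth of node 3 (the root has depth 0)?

5 – 7 – 3 — 2 edges.

2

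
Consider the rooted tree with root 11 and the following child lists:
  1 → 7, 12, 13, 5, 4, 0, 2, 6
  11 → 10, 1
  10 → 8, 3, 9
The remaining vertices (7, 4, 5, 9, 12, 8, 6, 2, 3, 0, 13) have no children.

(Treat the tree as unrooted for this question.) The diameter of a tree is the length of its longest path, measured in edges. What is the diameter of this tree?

4

A longest path is 8 - 10 - 11 - 1 - 2, with 4 edges.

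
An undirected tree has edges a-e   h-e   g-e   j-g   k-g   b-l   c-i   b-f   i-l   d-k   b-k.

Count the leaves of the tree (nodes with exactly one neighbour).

6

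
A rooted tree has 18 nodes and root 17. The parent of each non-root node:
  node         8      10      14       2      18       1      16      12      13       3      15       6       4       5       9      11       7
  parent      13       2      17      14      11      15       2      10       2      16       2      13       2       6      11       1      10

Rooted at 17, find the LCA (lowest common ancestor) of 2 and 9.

2

2's ancestor chain is 2, 14, 17 and 9's is 9, 11, 1, 15, 2, 14, 17; they first meet at 2.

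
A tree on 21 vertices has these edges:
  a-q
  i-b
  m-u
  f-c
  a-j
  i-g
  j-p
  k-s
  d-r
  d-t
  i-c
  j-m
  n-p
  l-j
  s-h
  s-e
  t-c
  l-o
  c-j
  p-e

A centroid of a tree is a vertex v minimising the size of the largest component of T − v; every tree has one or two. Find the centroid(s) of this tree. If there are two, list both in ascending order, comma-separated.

Removing j splits the tree into components of sizes 8, 6, 2, 2, 2; the largest is 8 ≤ ⌊21/2⌋ = 10.
No neighbour of j does as well, so j is the unique centroid.

j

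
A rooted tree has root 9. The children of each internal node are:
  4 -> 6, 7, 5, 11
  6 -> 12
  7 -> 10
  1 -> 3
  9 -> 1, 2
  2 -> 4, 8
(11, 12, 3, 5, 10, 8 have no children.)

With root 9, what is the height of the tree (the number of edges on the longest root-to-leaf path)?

4

The longest root-to-leaf path is 9 – 2 – 4 – 6 – 12 (4 edges).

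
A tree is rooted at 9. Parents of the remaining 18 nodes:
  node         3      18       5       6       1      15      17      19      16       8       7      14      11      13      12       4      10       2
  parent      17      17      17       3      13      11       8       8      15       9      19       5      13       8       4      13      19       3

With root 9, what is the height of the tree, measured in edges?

5

A deepest node is 16, reached by 9 – 8 – 13 – 11 – 15 – 16.
That path has 5 edges, so the height is 5.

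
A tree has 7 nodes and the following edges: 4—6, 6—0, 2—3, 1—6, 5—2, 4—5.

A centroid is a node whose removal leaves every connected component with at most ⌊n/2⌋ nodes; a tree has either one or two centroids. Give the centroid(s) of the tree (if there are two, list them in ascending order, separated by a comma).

If 4 is removed the pieces have sizes 3, 3, all ≤ ⌊7/2⌋ = 3.
Every other node leaves some component of size > 3, so the centroid is unique.

4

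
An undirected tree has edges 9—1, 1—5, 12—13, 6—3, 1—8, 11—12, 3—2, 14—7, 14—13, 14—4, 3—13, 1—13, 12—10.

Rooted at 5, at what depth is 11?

4

Path from 5 to 11: 5 – 1 – 13 – 12 – 11, which has 4 edges.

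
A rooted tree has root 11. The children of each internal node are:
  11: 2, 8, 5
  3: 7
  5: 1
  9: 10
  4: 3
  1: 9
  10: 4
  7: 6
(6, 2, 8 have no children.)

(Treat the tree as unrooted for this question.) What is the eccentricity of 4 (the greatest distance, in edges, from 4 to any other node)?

Distances from 4 peak at 6, attained at 8 (2 also at distance 6).
4–10–9–1–5–11–8

6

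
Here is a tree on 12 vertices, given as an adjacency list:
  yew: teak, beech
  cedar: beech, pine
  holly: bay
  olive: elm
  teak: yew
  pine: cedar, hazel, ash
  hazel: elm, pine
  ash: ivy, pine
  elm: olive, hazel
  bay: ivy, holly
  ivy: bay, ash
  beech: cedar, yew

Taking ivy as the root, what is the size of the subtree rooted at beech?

Descendants of beech (including itself): beech, yew, teak. That's 3.

3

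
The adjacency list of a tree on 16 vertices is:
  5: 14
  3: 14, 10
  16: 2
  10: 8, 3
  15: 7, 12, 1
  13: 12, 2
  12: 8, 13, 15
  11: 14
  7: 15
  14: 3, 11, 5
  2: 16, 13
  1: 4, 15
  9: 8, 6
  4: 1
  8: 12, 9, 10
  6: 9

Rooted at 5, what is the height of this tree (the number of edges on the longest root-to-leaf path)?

8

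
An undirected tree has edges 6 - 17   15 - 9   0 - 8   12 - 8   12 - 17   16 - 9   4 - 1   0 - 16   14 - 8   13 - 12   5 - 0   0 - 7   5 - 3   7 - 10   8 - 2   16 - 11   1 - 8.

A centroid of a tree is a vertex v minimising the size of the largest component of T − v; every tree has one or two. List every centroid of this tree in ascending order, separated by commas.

If 0 is removed the pieces have sizes 9, 4, 2, 2, all ≤ ⌊18/2⌋ = 9.
8 is adjacent to 0 and is also a centroid (the largest component after removing it is likewise 9).

0, 8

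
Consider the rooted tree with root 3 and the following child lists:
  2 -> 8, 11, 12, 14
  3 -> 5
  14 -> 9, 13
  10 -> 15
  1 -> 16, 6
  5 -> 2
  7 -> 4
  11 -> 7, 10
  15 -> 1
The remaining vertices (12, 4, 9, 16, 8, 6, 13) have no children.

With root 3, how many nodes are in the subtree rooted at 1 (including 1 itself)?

3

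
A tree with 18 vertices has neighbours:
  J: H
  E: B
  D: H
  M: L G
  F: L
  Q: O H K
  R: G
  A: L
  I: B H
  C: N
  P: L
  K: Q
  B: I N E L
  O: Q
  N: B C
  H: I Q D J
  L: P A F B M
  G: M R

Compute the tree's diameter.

Starting from K, a farthest node is R at distance 8.
One longest path: K – Q – H – I – B – L – M – G – R.
So the diameter is 8.

8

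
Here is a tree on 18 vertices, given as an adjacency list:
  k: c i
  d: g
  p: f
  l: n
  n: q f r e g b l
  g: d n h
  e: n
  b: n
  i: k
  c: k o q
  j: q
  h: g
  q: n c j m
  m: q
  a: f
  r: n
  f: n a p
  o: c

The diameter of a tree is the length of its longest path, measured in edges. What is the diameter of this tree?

6

A longest path is h-g-n-q-c-k-i, with 6 edges.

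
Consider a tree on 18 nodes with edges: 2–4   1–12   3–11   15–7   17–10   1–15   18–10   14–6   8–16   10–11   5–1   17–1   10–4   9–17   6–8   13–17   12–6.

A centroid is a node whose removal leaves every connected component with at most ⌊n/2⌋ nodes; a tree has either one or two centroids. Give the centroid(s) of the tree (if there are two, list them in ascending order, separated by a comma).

Delete 17: the remaining components have sizes 9, 6, 1, 1. Max 9 ≤ 9, so 17 is a centroid.
Its neighbour 1 also leaves a largest component of size 9, so both are centroids.

1, 17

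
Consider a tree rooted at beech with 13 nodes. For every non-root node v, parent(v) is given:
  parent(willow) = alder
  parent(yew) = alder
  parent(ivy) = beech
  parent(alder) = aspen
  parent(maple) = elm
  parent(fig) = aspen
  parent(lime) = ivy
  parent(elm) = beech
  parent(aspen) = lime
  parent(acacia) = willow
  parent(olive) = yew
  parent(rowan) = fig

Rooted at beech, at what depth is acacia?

Path from beech to acacia: beech → ivy → lime → aspen → alder → willow → acacia, which has 6 edges.

6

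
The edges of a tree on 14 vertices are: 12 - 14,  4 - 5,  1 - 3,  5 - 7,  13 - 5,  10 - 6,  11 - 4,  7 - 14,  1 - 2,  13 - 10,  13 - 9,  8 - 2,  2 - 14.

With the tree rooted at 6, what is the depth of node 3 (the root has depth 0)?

8

Climbing from 3 to the root: 3 → 1 → 2 → 14 → 7 → 5 → 13 → 10 → 6. That's 8 steps.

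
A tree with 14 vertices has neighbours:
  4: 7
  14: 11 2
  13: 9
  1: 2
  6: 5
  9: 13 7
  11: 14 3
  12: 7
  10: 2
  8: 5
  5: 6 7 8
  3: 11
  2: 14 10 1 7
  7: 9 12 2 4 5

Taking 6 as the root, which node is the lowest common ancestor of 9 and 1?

Path 9→root: 9 7 5 6; path 1→root: 1 2 7 5 6.
First common node: 7.

7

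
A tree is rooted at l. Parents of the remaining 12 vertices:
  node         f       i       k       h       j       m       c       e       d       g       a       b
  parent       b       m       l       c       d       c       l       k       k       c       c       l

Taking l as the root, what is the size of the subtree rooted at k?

4

The subtree rooted at k contains: k, e, d, j — 4 nodes.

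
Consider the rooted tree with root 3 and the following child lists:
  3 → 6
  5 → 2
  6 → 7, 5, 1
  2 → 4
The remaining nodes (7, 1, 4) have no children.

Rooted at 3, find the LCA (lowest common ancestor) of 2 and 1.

6

2's ancestor chain is 2, 5, 6, 3 and 1's is 1, 6, 3; they first meet at 6.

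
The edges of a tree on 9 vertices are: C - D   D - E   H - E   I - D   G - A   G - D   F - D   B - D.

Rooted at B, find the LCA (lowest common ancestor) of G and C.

G's ancestor chain is G, D, B and C's is C, D, B; they first meet at D.

D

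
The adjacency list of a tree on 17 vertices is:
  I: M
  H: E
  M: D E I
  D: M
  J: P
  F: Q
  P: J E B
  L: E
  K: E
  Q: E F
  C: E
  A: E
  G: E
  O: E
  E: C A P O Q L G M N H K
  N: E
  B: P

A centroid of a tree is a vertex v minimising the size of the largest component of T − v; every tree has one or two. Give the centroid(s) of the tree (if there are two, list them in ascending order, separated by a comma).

Removing E splits the tree into components of sizes 3, 3, 2, 1, 1, 1, 1, 1, 1, 1, 1; the largest is 3 ≤ ⌊17/2⌋ = 8.
No neighbour of E does as well, so E is the unique centroid.

E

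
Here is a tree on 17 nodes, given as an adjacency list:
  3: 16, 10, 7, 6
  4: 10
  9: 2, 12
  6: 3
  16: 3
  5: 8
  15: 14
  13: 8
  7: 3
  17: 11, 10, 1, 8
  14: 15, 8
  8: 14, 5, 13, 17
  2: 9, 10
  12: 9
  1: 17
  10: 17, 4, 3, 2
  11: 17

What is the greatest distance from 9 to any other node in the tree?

The node farthest from 9 is 15, via 9 – 2 – 10 – 17 – 8 – 14 – 15 — 6 edges.

6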